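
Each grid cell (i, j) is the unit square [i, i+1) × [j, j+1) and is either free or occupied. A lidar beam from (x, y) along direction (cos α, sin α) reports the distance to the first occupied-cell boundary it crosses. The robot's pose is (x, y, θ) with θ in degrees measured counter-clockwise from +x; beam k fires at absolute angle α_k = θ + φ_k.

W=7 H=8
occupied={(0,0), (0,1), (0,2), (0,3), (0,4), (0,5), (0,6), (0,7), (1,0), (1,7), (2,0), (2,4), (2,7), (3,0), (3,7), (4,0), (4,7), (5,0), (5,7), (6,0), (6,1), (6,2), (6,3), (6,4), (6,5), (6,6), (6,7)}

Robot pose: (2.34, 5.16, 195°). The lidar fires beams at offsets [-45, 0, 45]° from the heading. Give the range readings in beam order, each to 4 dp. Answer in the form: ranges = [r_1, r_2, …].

beam 1: φ=-45°, α=150°
  cosα=-0.8660 sinα=0.5000 | (2,5) | tMaxX 0.3926 tMaxY 1.6800 | tΔX 1.1547 tΔY 2.0000
    t=0.3926 [x] (1,5)
    t=1.5473 [x] (0,5) — stop
  → r_1 = 1.5473
beam 2: φ=0°, α=195°
  cosα=-0.9659 sinα=-0.2588 | (2,5) | tMaxX 0.3520 tMaxY 0.6182 | tΔX 1.0353 tΔY 3.8637
    t=0.3520 [x] (1,5)
    t=0.6182 [y] (1,4)
    t=1.3873 [x] (0,4) — stop
  → r_2 = 1.3873
beam 3: φ=45°, α=240°
  cosα=-0.5000 sinα=-0.8660 | (2,5) | tMaxX 0.6800 tMaxY 0.1848 | tΔX 2.0000 tΔY 1.1547
    t=0.1848 [y] (2,4) — stop
  → r_3 = 0.1848

ranges = [1.5473, 1.3873, 0.1848]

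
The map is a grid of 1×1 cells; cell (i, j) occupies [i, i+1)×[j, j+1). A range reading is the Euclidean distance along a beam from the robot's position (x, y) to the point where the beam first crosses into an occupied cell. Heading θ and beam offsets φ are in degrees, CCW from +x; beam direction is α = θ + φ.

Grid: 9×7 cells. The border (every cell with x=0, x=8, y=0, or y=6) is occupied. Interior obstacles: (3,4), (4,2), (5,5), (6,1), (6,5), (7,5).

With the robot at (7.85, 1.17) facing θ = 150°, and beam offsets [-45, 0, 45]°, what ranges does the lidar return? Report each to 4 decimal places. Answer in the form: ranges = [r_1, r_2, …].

ranges = [3.9651, 0.9815, 0.6568]

beam 1: φ=-45°, α=105°
  cosα=-0.2588 sinα=0.9659 | (7,1) | tMaxX 3.2841 tMaxY 0.8593 | tΔX 3.8637 tΔY 1.0353
    t=0.8593 [y] (7,2)
    t=1.8946 [y] (7,3)
    t=2.9298 [y] (7,4)
    t=3.2841 [x] (6,4)
    t=3.9651 [y] (6,5) — stop
  → r_1 = 3.9651
beam 2: φ=0°, α=150°
  cosα=-0.8660 sinα=0.5000 | (7,1) | tMaxX 0.9815 tMaxY 1.6600 | tΔX 1.1547 tΔY 2.0000
    t=0.9815 [x] (6,1) — stop
  → r_2 = 0.9815
beam 3: φ=45°, α=195°
  cosα=-0.9659 sinα=-0.2588 | (7,1) | tMaxX 0.8800 tMaxY 0.6568 | tΔX 1.0353 tΔY 3.8637
    t=0.6568 [y] (7,0) — stop
  → r_3 = 0.6568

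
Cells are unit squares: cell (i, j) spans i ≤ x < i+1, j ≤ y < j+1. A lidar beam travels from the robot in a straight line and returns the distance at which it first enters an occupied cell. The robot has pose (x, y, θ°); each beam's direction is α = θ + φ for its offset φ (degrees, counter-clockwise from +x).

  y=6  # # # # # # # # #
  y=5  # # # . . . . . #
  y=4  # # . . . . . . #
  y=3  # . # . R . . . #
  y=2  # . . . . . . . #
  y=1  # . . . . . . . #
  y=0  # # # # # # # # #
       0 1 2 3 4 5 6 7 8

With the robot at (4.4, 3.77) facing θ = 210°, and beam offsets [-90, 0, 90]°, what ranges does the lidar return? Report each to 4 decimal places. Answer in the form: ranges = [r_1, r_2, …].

ranges = [2.5750, 3.9260, 3.1985]

beam 1: φ=-90°, α=120°
  dir = (cos 120°, sin 120°) = (-0.5000, 0.8660); from cell (4,3)
  next x-line at t=0.8000, next y-line at t=0.2656; Δt_x=2.0000, Δt_y=1.1547
    y: enter (4,4) at t=0.2656
    x: enter (3,4) at t=0.8000
    y: enter (3,5) at t=1.4203
    y: enter (3,6) at t=2.5750 ← occupied
  → r_1 = 2.5750
beam 2: φ=0°, α=210°
  dir = (cos 210°, sin 210°) = (-0.8660, -0.5000); from cell (4,3)
  next x-line at t=0.4619, next y-line at t=1.5400; Δt_x=1.1547, Δt_y=2.0000
    x: enter (3,3) at t=0.4619
    y: enter (3,2) at t=1.5400
    x: enter (2,2) at t=1.6166
    x: enter (1,2) at t=2.7713
    y: enter (1,1) at t=3.5400
    x: enter (0,1) at t=3.9260 ← occupied
  → r_2 = 3.9260
beam 3: φ=90°, α=300°
  dir = (cos 300°, sin 300°) = (0.5000, -0.8660); from cell (4,3)
  next x-line at t=1.2000, next y-line at t=0.8891; Δt_x=2.0000, Δt_y=1.1547
    y: enter (4,2) at t=0.8891
    x: enter (5,2) at t=1.2000
    y: enter (5,1) at t=2.0438
    y: enter (5,0) at t=3.1985 ← occupied
  → r_3 = 3.1985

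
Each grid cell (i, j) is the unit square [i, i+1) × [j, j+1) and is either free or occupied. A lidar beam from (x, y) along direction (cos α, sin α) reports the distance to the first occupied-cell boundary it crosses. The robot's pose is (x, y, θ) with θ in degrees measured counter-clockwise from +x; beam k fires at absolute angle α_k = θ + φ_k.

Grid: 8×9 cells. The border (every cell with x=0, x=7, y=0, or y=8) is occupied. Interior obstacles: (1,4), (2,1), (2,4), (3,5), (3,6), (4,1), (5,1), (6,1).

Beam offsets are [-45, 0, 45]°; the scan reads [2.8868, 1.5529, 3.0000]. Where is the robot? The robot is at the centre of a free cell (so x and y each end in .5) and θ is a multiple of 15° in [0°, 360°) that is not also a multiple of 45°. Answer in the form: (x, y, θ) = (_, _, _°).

(x, y, θ) = (2.5, 3.5, 285°)

Candidates: 34 free-cell centres × 16 headings = 544 poses. Raycast each; keep the one whose scan matches to 4 dp.
  (6.5, 7.5, 120°): beam 1 = 0.5176 ≠ 2.8868 ✗
  (1.5, 6.5, 60°): beam 1 = 1.5529 ≠ 2.8868 ✗
  (5.5, 7.5, 105°): beam 1 = 0.5774 ≠ 2.8868 ✗
  …
  (2.5, 3.5, 285°): r_1=2.8868, r_2=1.5529, r_3=3.0000 — all match ✓
Unique over the lattice → pose = (2.5, 3.5, 285°).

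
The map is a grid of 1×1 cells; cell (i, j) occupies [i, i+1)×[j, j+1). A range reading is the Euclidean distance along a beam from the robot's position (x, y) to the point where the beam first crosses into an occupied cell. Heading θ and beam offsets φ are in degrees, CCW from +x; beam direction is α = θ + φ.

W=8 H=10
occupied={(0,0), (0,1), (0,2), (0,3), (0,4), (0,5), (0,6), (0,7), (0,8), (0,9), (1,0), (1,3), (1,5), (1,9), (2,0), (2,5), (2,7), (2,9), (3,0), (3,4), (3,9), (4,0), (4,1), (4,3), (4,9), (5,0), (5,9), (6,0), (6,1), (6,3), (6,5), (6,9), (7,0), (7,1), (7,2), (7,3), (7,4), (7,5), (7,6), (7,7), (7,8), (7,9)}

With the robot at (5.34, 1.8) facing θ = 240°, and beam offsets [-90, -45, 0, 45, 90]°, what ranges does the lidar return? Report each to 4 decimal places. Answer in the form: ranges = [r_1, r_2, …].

beam 1: φ=-90°, α=150°
  dir = (cos 150°, sin 150°) = (-0.8660, 0.5000); from cell (5,1)
  next x-line at t=0.3926, next y-line at t=0.4000; Δt_x=1.1547, Δt_y=2.0000
    x: enter (4,1) at t=0.3926 ← occupied
  → r_1 = 0.3926
beam 2: φ=-45°, α=195°
  dir = (cos 195°, sin 195°) = (-0.9659, -0.2588); from cell (5,1)
  next x-line at t=0.3520, next y-line at t=3.0910; Δt_x=1.0353, Δt_y=3.8637
    x: enter (4,1) at t=0.3520 ← occupied
  → r_2 = 0.3520
beam 3: φ=0°, α=240°
  dir = (cos 240°, sin 240°) = (-0.5000, -0.8660); from cell (5,1)
  next x-line at t=0.6800, next y-line at t=0.9238; Δt_x=2.0000, Δt_y=1.1547
    x: enter (4,1) at t=0.6800 ← occupied
  → r_3 = 0.6800
beam 4: φ=45°, α=285°
  dir = (cos 285°, sin 285°) = (0.2588, -0.9659); from cell (5,1)
  next x-line at t=2.5500, next y-line at t=0.8282; Δt_x=3.8637, Δt_y=1.0353
    y: enter (5,0) at t=0.8282 ← occupied
  → r_4 = 0.8282
beam 5: φ=90°, α=330°
  dir = (cos 330°, sin 330°) = (0.8660, -0.5000); from cell (5,1)
  next x-line at t=0.7621, next y-line at t=1.6000; Δt_x=1.1547, Δt_y=2.0000
    x: enter (6,1) at t=0.7621 ← occupied
  → r_5 = 0.7621

ranges = [0.3926, 0.3520, 0.6800, 0.8282, 0.7621]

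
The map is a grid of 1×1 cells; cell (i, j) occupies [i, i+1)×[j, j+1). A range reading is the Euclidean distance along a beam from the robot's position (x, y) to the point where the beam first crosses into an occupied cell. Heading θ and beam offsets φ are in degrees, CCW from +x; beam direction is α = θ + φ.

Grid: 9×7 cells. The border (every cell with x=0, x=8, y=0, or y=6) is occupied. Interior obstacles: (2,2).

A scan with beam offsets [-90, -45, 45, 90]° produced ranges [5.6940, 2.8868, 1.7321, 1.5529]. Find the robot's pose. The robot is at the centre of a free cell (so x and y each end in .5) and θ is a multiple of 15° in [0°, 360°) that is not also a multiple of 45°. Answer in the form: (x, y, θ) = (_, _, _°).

Candidates: 34 free-cell centres × 16 headings = 544 poses. Raycast each; keep the one whose scan matches to 4 dp.
  (7.5, 3.5, 120°): beam 1 = 0.5774 ≠ 5.6940 ✗
  (3.5, 3.5, 330°): beam 1 = 1.0000 ≠ 5.6940 ✗
  (4.5, 4.5, 255°): beam 1 = 3.6235 ≠ 5.6940 ✗
  …
  (2.5, 3.5, 105°): r_1=5.6940, r_2=2.8868, r_3=1.7321, r_4=1.5529 — all match ✓
Unique over the lattice → pose = (2.5, 3.5, 105°).

(x, y, θ) = (2.5, 3.5, 105°)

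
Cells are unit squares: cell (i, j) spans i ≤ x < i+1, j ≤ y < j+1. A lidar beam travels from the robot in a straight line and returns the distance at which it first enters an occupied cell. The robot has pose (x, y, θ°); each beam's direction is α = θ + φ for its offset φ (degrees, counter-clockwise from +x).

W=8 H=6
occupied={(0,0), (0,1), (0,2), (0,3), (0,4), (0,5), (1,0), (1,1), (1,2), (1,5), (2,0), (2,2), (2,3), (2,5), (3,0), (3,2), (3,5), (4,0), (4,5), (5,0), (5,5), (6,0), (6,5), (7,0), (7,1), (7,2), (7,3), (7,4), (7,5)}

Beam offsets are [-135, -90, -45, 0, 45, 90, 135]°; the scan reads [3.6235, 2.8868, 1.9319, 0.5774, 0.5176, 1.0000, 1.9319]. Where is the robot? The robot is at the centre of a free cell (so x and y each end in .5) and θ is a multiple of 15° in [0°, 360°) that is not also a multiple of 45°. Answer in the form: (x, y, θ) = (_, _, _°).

Candidates: 19 free-cell centres × 16 headings = 304 poses. Raycast each; keep the one whose scan matches to 4 dp.
  (3.5, 1.5, 240°): beam 1 = 0.5176 ≠ 3.6235 ✗
  (5.5, 4.5, 60°): beam 2 = 1.7321 ≠ 2.8868 ✗
  (2.5, 1.5, 60°): beam 1 = 0.5176 ≠ 3.6235 ✗
  (6.5, 1.5, 15°): beam 1 = 0.5774 ≠ 3.6235 ✗
  …
  (4.5, 4.5, 60°): r_1=3.6235, r_2=2.8868, r_3=1.9319, r_4=0.5774, r_5=0.5176, r_6=1.0000, r_7=1.9319 — all match ✓
Only this pose fits every beam.

(x, y, θ) = (4.5, 4.5, 60°)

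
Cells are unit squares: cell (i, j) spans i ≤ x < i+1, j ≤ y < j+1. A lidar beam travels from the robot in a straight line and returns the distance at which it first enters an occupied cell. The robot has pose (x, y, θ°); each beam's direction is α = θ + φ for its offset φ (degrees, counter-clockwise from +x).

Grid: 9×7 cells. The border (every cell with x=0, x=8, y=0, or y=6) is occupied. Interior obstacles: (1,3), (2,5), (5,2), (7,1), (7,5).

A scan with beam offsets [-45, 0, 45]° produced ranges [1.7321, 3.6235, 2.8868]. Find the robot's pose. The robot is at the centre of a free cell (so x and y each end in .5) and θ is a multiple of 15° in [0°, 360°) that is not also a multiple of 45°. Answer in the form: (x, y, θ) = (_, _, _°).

Enumerate (i+0.5, j+0.5, θ) over the 30 free cells and 16 admissible headings. For each, cast all 3 beams and compare to the given ranges.
  (6.5, 2.5, 15°): beam 1 = 1.0000 ≠ 1.7321 ✗
  (7.5, 3.5, 15°): beam 1 = 0.5774 ≠ 1.7321 ✗
  (2.5, 4.5, 255°): beam 1 = 1.0000 ≠ 1.7321 ✗
  (2.5, 2.5, 345°): beam 2 = 4.6587 ≠ 3.6235 ✗
  (1.5, 1.5, 255°): beam 1 = 0.5774 ≠ 1.7321 ✗
  …
  (4.5, 4.5, 345°): r_1=1.7321, r_2=3.6235, r_3=2.8868 — all match ✓
Only this pose fits every beam.

(x, y, θ) = (4.5, 4.5, 345°)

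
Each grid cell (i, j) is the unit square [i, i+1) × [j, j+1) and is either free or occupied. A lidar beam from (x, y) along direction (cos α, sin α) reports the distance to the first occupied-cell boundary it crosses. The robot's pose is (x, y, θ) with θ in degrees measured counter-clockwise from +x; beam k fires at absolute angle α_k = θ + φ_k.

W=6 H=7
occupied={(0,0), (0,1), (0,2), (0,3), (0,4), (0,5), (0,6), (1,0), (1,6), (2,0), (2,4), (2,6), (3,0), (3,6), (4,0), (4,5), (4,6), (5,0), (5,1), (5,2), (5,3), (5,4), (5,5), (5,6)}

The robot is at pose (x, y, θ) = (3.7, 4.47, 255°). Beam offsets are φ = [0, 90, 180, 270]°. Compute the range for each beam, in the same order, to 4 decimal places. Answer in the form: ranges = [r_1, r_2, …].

beam 1: φ=0°, α=255°
  dir = (cos 255°, sin 255°) = (-0.2588, -0.9659); from cell (3,4)
  next x-line at t=2.7046, next y-line at t=0.4866; Δt_x=3.8637, Δt_y=1.0353
    y: enter (3,3) at t=0.4866
    y: enter (3,2) at t=1.5219
    y: enter (3,1) at t=2.5571
    x: enter (2,1) at t=2.7046
    y: enter (2,0) at t=3.5924 ← occupied
  → r_1 = 3.5924
beam 2: φ=90°, α=345°
  dir = (cos 345°, sin 345°) = (0.9659, -0.2588); from cell (3,4)
  next x-line at t=0.3106, next y-line at t=1.8159; Δt_x=1.0353, Δt_y=3.8637
    x: enter (4,4) at t=0.3106
    x: enter (5,4) at t=1.3459 ← occupied
  → r_2 = 1.3459
beam 3: φ=180°, α=75°
  dir = (cos 75°, sin 75°) = (0.2588, 0.9659); from cell (3,4)
  next x-line at t=1.1591, next y-line at t=0.5487; Δt_x=3.8637, Δt_y=1.0353
    y: enter (3,5) at t=0.5487
    x: enter (4,5) at t=1.1591 ← occupied
  → r_3 = 1.1591
beam 4: φ=270°, α=165°
  dir = (cos 165°, sin 165°) = (-0.9659, 0.2588); from cell (3,4)
  next x-line at t=0.7247, next y-line at t=2.0478; Δt_x=1.0353, Δt_y=3.8637
    x: enter (2,4) at t=0.7247 ← occupied
  → r_4 = 0.7247

ranges = [3.5924, 1.3459, 1.1591, 0.7247]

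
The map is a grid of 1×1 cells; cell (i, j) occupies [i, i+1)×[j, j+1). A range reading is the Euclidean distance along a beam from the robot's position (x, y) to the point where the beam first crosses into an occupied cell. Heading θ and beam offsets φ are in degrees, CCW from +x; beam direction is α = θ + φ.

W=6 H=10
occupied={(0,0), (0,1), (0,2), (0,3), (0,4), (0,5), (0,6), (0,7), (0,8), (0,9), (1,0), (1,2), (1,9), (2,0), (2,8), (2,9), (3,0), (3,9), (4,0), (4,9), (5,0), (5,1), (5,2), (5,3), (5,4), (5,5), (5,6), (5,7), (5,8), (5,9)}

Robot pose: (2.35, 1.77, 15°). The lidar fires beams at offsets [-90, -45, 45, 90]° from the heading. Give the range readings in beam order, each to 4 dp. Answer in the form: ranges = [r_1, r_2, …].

ranges = [0.7972, 1.5400, 5.3000, 5.2160]

beam 1: φ=-90°, α=285°
  direction (0.2588, -0.9659); cell (2,1); t to first gridline: x 2.5114, y 0.7972 (then +3.8637 / +1.0353)
    (2,0) via y @ 0.7972  # hit
  → r_1 = 0.7972
beam 2: φ=-45°, α=330°
  direction (0.8660, -0.5000); cell (2,1); t to first gridline: x 0.7506, y 1.5400 (then +1.1547 / +2.0000)
    (3,1) via x @ 0.7506
    (3,0) via y @ 1.5400  # hit
  → r_2 = 1.5400
beam 3: φ=45°, α=60°
  direction (0.5000, 0.8660); cell (2,1); t to first gridline: x 1.3000, y 0.2656 (then +2.0000 / +1.1547)
    (2,2) via y @ 0.2656
    (3,2) via x @ 1.3000
    (3,3) via y @ 1.4203
    (3,4) via y @ 2.5750
    (4,4) via x @ 3.3000
    (4,5) via y @ 3.7297
    (4,6) via y @ 4.8844
    (5,6) via x @ 5.3000  # hit
  → r_3 = 5.3000
beam 4: φ=90°, α=105°
  direction (-0.2588, 0.9659); cell (2,1); t to first gridline: x 1.3523, y 0.2381 (then +3.8637 / +1.0353)
    (2,2) via y @ 0.2381
    (2,3) via y @ 1.2734
    (1,3) via x @ 1.3523
    (1,4) via y @ 2.3087
    (1,5) via y @ 3.3439
    (1,6) via y @ 4.3792
    (0,6) via x @ 5.2160  # hit
  → r_4 = 5.2160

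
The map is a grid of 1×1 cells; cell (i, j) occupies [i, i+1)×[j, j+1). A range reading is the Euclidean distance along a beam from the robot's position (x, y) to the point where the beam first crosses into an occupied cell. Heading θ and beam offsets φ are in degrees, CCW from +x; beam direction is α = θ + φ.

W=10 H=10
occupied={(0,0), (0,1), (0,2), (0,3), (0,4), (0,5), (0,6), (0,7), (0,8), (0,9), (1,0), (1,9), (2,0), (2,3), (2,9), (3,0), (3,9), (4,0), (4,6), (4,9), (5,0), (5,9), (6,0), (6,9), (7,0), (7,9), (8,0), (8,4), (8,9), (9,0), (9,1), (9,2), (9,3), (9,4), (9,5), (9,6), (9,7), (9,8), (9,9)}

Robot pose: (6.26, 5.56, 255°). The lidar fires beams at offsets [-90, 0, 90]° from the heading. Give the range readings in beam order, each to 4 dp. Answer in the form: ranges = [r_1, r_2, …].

ranges = [1.7000, 4.7209, 2.1637]

beam 1: φ=-90°, α=165°
  dir = (cos 165°, sin 165°) = (-0.9659, 0.2588); from cell (6,5)
  next x-line at t=0.2692, next y-line at t=1.7000; Δt_x=1.0353, Δt_y=3.8637
    x: enter (5,5) at t=0.2692
    x: enter (4,5) at t=1.3044
    y: enter (4,6) at t=1.7000 ← occupied
  → r_1 = 1.7000
beam 2: φ=0°, α=255°
  dir = (cos 255°, sin 255°) = (-0.2588, -0.9659); from cell (6,5)
  next x-line at t=1.0046, next y-line at t=0.5798; Δt_x=3.8637, Δt_y=1.0353
    y: enter (6,4) at t=0.5798
    x: enter (5,4) at t=1.0046
    y: enter (5,3) at t=1.6150
    y: enter (5,2) at t=2.6503
    y: enter (5,1) at t=3.6856
    y: enter (5,0) at t=4.7209 ← occupied
  → r_2 = 4.7209
beam 3: φ=90°, α=345°
  dir = (cos 345°, sin 345°) = (0.9659, -0.2588); from cell (6,5)
  next x-line at t=0.7661, next y-line at t=2.1637; Δt_x=1.0353, Δt_y=3.8637
    x: enter (7,5) at t=0.7661
    x: enter (8,5) at t=1.8014
    y: enter (8,4) at t=2.1637 ← occupied
  → r_3 = 2.1637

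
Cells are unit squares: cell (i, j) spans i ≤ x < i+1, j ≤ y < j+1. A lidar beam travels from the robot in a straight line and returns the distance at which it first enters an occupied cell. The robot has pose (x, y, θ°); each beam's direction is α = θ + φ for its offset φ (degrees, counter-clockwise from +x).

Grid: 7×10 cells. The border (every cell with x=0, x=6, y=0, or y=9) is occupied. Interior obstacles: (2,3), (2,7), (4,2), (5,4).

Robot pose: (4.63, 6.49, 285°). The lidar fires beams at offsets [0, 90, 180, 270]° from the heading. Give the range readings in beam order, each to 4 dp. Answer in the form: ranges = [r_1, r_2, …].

beam 1: φ=0°, α=285°
  d=(0.2588,-0.9659)  start (4,6)  tX=1.4296 tY=0.5073  stride 1/|dx|=3.8637 1/|dy|=1.0353
    cross y-line → (4,5), t=0.5073
    cross x-line → (5,5), t=1.4296
    cross y-line → (5,4), t=1.5426 (wall)
  → r_1 = 1.5426
beam 2: φ=90°, α=15°
  d=(0.9659,0.2588)  start (4,6)  tX=0.3831 tY=1.9705  stride 1/|dx|=1.0353 1/|dy|=3.8637
    cross x-line → (5,6), t=0.3831
    cross x-line → (6,6), t=1.4183 (wall)
  → r_2 = 1.4183
beam 3: φ=180°, α=105°
  d=(-0.2588,0.9659)  start (4,6)  tX=2.4341 tY=0.5280  stride 1/|dx|=3.8637 1/|dy|=1.0353
    cross y-line → (4,7), t=0.5280
    cross y-line → (4,8), t=1.5633
    cross x-line → (3,8), t=2.4341
    cross y-line → (3,9), t=2.5985 (wall)
  → r_3 = 2.5985
beam 4: φ=270°, α=195°
  d=(-0.9659,-0.2588)  start (4,6)  tX=0.6522 tY=1.8932  stride 1/|dx|=1.0353 1/|dy|=3.8637
    cross x-line → (3,6), t=0.6522
    cross x-line → (2,6), t=1.6875
    cross y-line → (2,5), t=1.8932
    cross x-line → (1,5), t=2.7228
    cross x-line → (0,5), t=3.7581 (wall)
  → r_4 = 3.7581

ranges = [1.5426, 1.4183, 2.5985, 3.7581]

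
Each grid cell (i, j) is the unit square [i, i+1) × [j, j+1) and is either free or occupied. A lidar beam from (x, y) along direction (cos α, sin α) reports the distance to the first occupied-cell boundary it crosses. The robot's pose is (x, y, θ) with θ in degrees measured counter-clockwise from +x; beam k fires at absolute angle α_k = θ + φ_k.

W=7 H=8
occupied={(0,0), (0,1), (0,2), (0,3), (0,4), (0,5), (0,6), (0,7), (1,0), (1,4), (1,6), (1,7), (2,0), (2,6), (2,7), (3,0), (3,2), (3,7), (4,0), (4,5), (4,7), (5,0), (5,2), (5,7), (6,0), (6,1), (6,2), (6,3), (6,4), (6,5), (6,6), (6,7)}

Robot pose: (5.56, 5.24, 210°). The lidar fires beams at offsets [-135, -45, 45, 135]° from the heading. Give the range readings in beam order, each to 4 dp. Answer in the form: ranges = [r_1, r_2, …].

beam 1: φ=-135°, α=75°
  cosα=0.2588 sinα=0.9659 | (5,5) | tMaxX 1.7000 tMaxY 0.7868 | tΔX 3.8637 tΔY 1.0353
    t=0.7868 [y] (5,6)
    t=1.7000 [x] (6,6) — stop
  → r_1 = 1.7000
beam 2: φ=-45°, α=165°
  cosα=-0.9659 sinα=0.2588 | (5,5) | tMaxX 0.5798 tMaxY 2.9364 | tΔX 1.0353 tΔY 3.8637
    t=0.5798 [x] (4,5) — stop
  → r_2 = 0.5798
beam 3: φ=45°, α=255°
  cosα=-0.2588 sinα=-0.9659 | (5,5) | tMaxX 2.1637 tMaxY 0.2485 | tΔX 3.8637 tΔY 1.0353
    t=0.2485 [y] (5,4)
    t=1.2837 [y] (5,3)
    t=2.1637 [x] (4,3)
    t=2.3190 [y] (4,2)
    t=3.3543 [y] (4,1)
    t=4.3896 [y] (4,0) — stop
  → r_3 = 4.3896
beam 4: φ=135°, α=345°
  cosα=0.9659 sinα=-0.2588 | (5,5) | tMaxX 0.4555 tMaxY 0.9273 | tΔX 1.0353 tΔY 3.8637
    t=0.4555 [x] (6,5) — stop
  → r_4 = 0.4555

ranges = [1.7000, 0.5798, 4.3896, 0.4555]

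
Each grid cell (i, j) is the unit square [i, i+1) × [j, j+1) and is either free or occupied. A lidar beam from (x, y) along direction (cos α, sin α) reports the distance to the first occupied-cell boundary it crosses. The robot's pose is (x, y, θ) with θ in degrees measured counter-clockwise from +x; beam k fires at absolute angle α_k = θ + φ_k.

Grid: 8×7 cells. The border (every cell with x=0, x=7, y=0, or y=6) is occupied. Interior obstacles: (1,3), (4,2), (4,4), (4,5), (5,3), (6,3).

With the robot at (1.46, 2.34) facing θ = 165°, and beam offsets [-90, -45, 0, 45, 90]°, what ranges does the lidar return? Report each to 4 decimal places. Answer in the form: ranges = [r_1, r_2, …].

beam 1: φ=-90°, α=75°
  dir = (cos 75°, sin 75°) = (0.2588, 0.9659); from cell (1,2)
  next x-line at t=2.0864, next y-line at t=0.6833; Δt_x=3.8637, Δt_y=1.0353
    y: enter (1,3) at t=0.6833 ← occupied
  → r_1 = 0.6833
beam 2: φ=-45°, α=120°
  dir = (cos 120°, sin 120°) = (-0.5000, 0.8660); from cell (1,2)
  next x-line at t=0.9200, next y-line at t=0.7621; Δt_x=2.0000, Δt_y=1.1547
    y: enter (1,3) at t=0.7621 ← occupied
  → r_2 = 0.7621
beam 3: φ=0°, α=165°
  dir = (cos 165°, sin 165°) = (-0.9659, 0.2588); from cell (1,2)
  next x-line at t=0.4762, next y-line at t=2.5500; Δt_x=1.0353, Δt_y=3.8637
    x: enter (0,2) at t=0.4762 ← occupied
  → r_3 = 0.4762
beam 4: φ=45°, α=210°
  dir = (cos 210°, sin 210°) = (-0.8660, -0.5000); from cell (1,2)
  next x-line at t=0.5312, next y-line at t=0.6800; Δt_x=1.1547, Δt_y=2.0000
    x: enter (0,2) at t=0.5312 ← occupied
  → r_4 = 0.5312
beam 5: φ=90°, α=255°
  dir = (cos 255°, sin 255°) = (-0.2588, -0.9659); from cell (1,2)
  next x-line at t=1.7773, next y-line at t=0.3520; Δt_x=3.8637, Δt_y=1.0353
    y: enter (1,1) at t=0.3520
    y: enter (1,0) at t=1.3873 ← occupied
  → r_5 = 1.3873

ranges = [0.6833, 0.7621, 0.4762, 0.5312, 1.3873]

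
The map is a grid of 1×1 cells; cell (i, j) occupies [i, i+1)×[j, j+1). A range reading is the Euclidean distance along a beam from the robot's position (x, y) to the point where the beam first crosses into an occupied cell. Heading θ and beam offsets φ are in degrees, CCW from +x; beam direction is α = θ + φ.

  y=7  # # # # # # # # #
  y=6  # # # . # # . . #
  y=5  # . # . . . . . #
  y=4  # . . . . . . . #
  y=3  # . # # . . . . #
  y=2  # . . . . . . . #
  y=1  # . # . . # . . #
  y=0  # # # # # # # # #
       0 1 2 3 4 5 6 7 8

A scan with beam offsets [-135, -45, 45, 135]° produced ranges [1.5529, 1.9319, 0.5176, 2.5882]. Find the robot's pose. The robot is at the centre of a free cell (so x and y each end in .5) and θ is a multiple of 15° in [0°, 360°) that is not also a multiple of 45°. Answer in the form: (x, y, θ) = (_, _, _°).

The pose lattice has 33·16 = 528 candidates. Test each by forward raycasting.
  (6.5, 4.5, 210°): beam 1 = 2.5882 ≠ 1.5529 ✗
  (4.5, 1.5, 30°): beam 1 = 0.5176 ≠ 1.5529 ✗
  (7.5, 4.5, 285°): beam 1 = 3.0000 ≠ 1.5529 ✗
  …
  (3.5, 2.5, 30°): r_1=1.5529, r_2=1.9319, r_3=0.5176, r_4=2.5882 — all match ✓
No second candidate reproduces the full scan.

(x, y, θ) = (3.5, 2.5, 30°)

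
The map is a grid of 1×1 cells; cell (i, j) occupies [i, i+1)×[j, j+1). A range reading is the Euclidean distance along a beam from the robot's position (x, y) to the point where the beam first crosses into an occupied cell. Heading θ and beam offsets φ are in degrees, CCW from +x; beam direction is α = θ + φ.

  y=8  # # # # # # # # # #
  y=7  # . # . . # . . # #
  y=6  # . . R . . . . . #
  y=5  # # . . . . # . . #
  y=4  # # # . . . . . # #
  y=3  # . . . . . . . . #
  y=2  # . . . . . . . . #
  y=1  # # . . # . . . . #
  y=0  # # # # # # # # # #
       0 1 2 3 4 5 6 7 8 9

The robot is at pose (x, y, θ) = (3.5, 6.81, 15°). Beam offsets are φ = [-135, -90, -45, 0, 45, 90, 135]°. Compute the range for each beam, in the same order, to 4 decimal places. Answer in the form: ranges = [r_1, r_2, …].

beam 1: φ=-135°, α=240°
  d=(-0.5000,-0.8660)  start (3,6)  tX=1.0000 tY=0.9353  stride 1/|dx|=2.0000 1/|dy|=1.1547
    cross y-line → (3,5), t=0.9353
    cross x-line → (2,5), t=1.0000
    cross y-line → (2,4), t=2.0900 (wall)
  → r_1 = 2.0900
beam 2: φ=-90°, α=285°
  d=(0.2588,-0.9659)  start (3,6)  tX=1.9319 tY=0.8386  stride 1/|dx|=3.8637 1/|dy|=1.0353
    cross y-line → (3,5), t=0.8386
    cross y-line → (3,4), t=1.8738
    cross x-line → (4,4), t=1.9319
    cross y-line → (4,3), t=2.9091
    cross y-line → (4,2), t=3.9444
    cross y-line → (4,1), t=4.9797 (wall)
  → r_2 = 4.9797
beam 3: φ=-45°, α=330°
  d=(0.8660,-0.5000)  start (3,6)  tX=0.5774 tY=1.6200  stride 1/|dx|=1.1547 1/|dy|=2.0000
    cross x-line → (4,6), t=0.5774
    cross y-line → (4,5), t=1.6200
    cross x-line → (5,5), t=1.7321
    cross x-line → (6,5), t=2.8868 (wall)
  → r_3 = 2.8868
beam 4: φ=0°, α=15°
  d=(0.9659,0.2588)  start (3,6)  tX=0.5176 tY=0.7341  stride 1/|dx|=1.0353 1/|dy|=3.8637
    cross x-line → (4,6), t=0.5176
    cross y-line → (4,7), t=0.7341
    cross x-line → (5,7), t=1.5529 (wall)
  → r_4 = 1.5529
beam 5: φ=45°, α=60°
  d=(0.5000,0.8660)  start (3,6)  tX=1.0000 tY=0.2194  stride 1/|dx|=2.0000 1/|dy|=1.1547
    cross y-line → (3,7), t=0.2194
    cross x-line → (4,7), t=1.0000
    cross y-line → (4,8), t=1.3741 (wall)
  → r_5 = 1.3741
beam 6: φ=90°, α=105°
  d=(-0.2588,0.9659)  start (3,6)  tX=1.9319 tY=0.1967  stride 1/|dx|=3.8637 1/|dy|=1.0353
    cross y-line → (3,7), t=0.1967
    cross y-line → (3,8), t=1.2320 (wall)
  → r_6 = 1.2320
beam 7: φ=135°, α=150°
  d=(-0.8660,0.5000)  start (3,6)  tX=0.5774 tY=0.3800  stride 1/|dx|=1.1547 1/|dy|=2.0000
    cross y-line → (3,7), t=0.3800
    cross x-line → (2,7), t=0.5774 (wall)
  → r_7 = 0.5774

ranges = [2.0900, 4.9797, 2.8868, 1.5529, 1.3741, 1.2320, 0.5774]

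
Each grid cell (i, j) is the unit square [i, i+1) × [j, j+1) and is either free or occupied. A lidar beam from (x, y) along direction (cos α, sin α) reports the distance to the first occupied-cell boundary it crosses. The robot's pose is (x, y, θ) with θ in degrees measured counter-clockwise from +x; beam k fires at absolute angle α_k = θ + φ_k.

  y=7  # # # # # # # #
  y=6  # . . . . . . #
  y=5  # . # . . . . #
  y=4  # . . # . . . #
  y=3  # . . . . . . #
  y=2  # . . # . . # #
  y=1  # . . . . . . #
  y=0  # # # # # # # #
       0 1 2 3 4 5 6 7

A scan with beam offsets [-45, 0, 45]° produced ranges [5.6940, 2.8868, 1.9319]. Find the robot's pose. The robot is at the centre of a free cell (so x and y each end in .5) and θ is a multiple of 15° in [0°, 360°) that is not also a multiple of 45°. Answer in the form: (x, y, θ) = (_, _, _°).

(x, y, θ) = (4.5, 6.5, 330°)

Enumerate (i+0.5, j+0.5, θ) over the 32 free cells and 16 admissible headings. For each, cast all 3 beams and compare to the given ranges.
  (1.5, 2.5, 330°): beam 1 = 1.5529 ≠ 5.6940 ✗
  (3.5, 1.5, 330°): beam 1 = 0.5176 ≠ 5.6940 ✗
  (5.5, 2.5, 15°): beam 1 = 0.5774 ≠ 5.6940 ✗
  (1.5, 5.5, 345°): beam 1 = 3.0000 ≠ 5.6940 ✗
  (5.5, 5.5, 195°): beam 1 = 3.0000 ≠ 5.6940 ✗
  …
  (4.5, 6.5, 330°): r_1=5.6940, r_2=2.8868, r_3=1.9319 — all match ✓
Unique over the lattice → pose = (4.5, 6.5, 330°).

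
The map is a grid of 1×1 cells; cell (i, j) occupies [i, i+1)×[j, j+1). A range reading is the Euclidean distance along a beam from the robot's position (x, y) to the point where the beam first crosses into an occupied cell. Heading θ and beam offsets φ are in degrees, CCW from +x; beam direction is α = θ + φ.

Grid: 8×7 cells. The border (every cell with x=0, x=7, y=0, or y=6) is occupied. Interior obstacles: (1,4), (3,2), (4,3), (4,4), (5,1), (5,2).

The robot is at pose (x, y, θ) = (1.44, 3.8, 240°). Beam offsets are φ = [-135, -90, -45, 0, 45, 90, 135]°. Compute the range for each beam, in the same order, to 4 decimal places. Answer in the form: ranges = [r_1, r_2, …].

ranges = [0.2071, 0.4000, 0.4555, 0.8800, 2.8988, 1.8013, 2.6503]

beam 1: φ=-135°, α=105°
  cosα=-0.2588 sinα=0.9659 | (1,3) | tMaxX 1.7000 tMaxY 0.2071 | tΔX 3.8637 tΔY 1.0353
    t=0.2071 [y] (1,4) — stop
  → r_1 = 0.2071
beam 2: φ=-90°, α=150°
  cosα=-0.8660 sinα=0.5000 | (1,3) | tMaxX 0.5081 tMaxY 0.4000 | tΔX 1.1547 tΔY 2.0000
    t=0.4000 [y] (1,4) — stop
  → r_2 = 0.4000
beam 3: φ=-45°, α=195°
  cosα=-0.9659 sinα=-0.2588 | (1,3) | tMaxX 0.4555 tMaxY 3.0910 | tΔX 1.0353 tΔY 3.8637
    t=0.4555 [x] (0,3) — stop
  → r_3 = 0.4555
beam 4: φ=0°, α=240°
  cosα=-0.5000 sinα=-0.8660 | (1,3) | tMaxX 0.8800 tMaxY 0.9238 | tΔX 2.0000 tΔY 1.1547
    t=0.8800 [x] (0,3) — stop
  → r_4 = 0.8800
beam 5: φ=45°, α=285°
  cosα=0.2588 sinα=-0.9659 | (1,3) | tMaxX 2.1637 tMaxY 0.8282 | tΔX 3.8637 tΔY 1.0353
    t=0.8282 [y] (1,2)
    t=1.8635 [y] (1,1)
    t=2.1637 [x] (2,1)
    t=2.8988 [y] (2,0) — stop
  → r_5 = 2.8988
beam 6: φ=90°, α=330°
  cosα=0.8660 sinα=-0.5000 | (1,3) | tMaxX 0.6466 tMaxY 1.6000 | tΔX 1.1547 tΔY 2.0000
    t=0.6466 [x] (2,3)
    t=1.6000 [y] (2,2)
    t=1.8013 [x] (3,2) — stop
  → r_6 = 1.8013
beam 7: φ=135°, α=15°
  cosα=0.9659 sinα=0.2588 | (1,3) | tMaxX 0.5798 tMaxY 0.7727 | tΔX 1.0353 tΔY 3.8637
    t=0.5798 [x] (2,3)
    t=0.7727 [y] (2,4)
    t=1.6150 [x] (3,4)
    t=2.6503 [x] (4,4) — stop
  → r_7 = 2.6503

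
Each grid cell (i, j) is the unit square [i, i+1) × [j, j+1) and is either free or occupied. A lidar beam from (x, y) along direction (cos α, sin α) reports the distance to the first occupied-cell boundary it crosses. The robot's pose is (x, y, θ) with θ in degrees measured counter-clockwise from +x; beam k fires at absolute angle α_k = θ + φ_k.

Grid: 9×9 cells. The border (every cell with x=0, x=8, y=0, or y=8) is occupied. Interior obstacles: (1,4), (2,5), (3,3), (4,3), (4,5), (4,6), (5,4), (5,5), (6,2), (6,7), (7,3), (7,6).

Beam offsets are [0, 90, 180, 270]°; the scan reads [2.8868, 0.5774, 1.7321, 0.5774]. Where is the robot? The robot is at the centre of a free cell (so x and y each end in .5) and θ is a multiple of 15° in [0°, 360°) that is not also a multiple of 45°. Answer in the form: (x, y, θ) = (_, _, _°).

Enumerate (i+0.5, j+0.5, θ) over the 37 free cells and 16 admissible headings. For each, cast all 4 beams and compare to the given ranges.
  (5.5, 3.5, 165°): beam 1 = 0.5176 ≠ 2.8868 ✗
  (6.5, 5.5, 30°): beam 1 = 1.0000 ≠ 2.8868 ✗
  (1.5, 1.5, 255°): beam 1 = 0.5176 ≠ 2.8868 ✗
  (3.5, 7.5, 330°): beam 1 = 1.0000 ≠ 2.8868 ✗
  (5.5, 7.5, 15°): beam 1 = 0.5176 ≠ 2.8868 ✗
  …
  (3.5, 5.5, 120°): r_1=2.8868, r_2=0.5774, r_3=1.7321, r_4=0.5774 — all match ✓
No second candidate reproduces the full scan.

(x, y, θ) = (3.5, 5.5, 120°)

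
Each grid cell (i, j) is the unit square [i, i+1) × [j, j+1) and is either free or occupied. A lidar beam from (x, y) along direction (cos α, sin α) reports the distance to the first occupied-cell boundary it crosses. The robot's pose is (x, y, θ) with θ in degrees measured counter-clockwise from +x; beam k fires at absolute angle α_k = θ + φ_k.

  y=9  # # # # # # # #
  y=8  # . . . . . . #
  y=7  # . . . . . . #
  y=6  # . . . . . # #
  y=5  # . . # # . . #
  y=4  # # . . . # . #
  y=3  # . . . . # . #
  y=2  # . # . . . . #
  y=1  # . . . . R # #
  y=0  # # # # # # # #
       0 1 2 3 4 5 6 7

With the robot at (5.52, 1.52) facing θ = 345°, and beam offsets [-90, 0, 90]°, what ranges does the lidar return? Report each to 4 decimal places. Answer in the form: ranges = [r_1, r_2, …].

beam 1: φ=-90°, α=255°
  direction (-0.2588, -0.9659); cell (5,1); t to first gridline: x 2.0091, y 0.5383 (then +3.8637 / +1.0353)
    (5,0) via y @ 0.5383  # hit
  → r_1 = 0.5383
beam 2: φ=0°, α=345°
  direction (0.9659, -0.2588); cell (5,1); t to first gridline: x 0.4969, y 2.0091 (then +1.0353 / +3.8637)
    (6,1) via x @ 0.4969  # hit
  → r_2 = 0.4969
beam 3: φ=90°, α=75°
  direction (0.2588, 0.9659); cell (5,1); t to first gridline: x 1.8546, y 0.4969 (then +3.8637 / +1.0353)
    (5,2) via y @ 0.4969
    (5,3) via y @ 1.5322  # hit
  → r_3 = 1.5322

ranges = [0.5383, 0.4969, 1.5322]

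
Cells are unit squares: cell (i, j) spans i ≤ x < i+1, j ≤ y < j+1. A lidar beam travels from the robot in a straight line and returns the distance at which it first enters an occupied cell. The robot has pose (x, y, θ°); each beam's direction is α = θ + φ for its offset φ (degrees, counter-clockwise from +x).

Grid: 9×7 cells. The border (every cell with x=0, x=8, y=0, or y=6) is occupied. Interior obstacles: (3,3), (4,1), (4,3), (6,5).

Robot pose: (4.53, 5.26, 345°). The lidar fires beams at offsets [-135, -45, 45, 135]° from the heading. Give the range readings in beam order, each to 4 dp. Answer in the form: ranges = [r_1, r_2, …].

ranges = [4.0761, 4.9190, 1.4800, 0.8545]

beam 1: φ=-135°, α=210°
  d=(-0.8660,-0.5000)  start (4,5)  tX=0.6120 tY=0.5200  stride 1/|dx|=1.1547 1/|dy|=2.0000
    cross y-line → (4,4), t=0.5200
    cross x-line → (3,4), t=0.6120
    cross x-line → (2,4), t=1.7667
    cross y-line → (2,3), t=2.5200
    cross x-line → (1,3), t=2.9214
    cross x-line → (0,3), t=4.0761 (wall)
  → r_1 = 4.0761
beam 2: φ=-45°, α=300°
  d=(0.5000,-0.8660)  start (4,5)  tX=0.9400 tY=0.3002  stride 1/|dx|=2.0000 1/|dy|=1.1547
    cross y-line → (4,4), t=0.3002
    cross x-line → (5,4), t=0.9400
    cross y-line → (5,3), t=1.4549
    cross y-line → (5,2), t=2.6096
    cross x-line → (6,2), t=2.9400
    cross y-line → (6,1), t=3.7643
    cross y-line → (6,0), t=4.9190 (wall)
  → r_2 = 4.9190
beam 3: φ=45°, α=30°
  d=(0.8660,0.5000)  start (4,5)  tX=0.5427 tY=1.4800  stride 1/|dx|=1.1547 1/|dy|=2.0000
    cross x-line → (5,5), t=0.5427
    cross y-line → (5,6), t=1.4800 (wall)
  → r_3 = 1.4800
beam 4: φ=135°, α=120°
  d=(-0.5000,0.8660)  start (4,5)  tX=1.0600 tY=0.8545  stride 1/|dx|=2.0000 1/|dy|=1.1547
    cross y-line → (4,6), t=0.8545 (wall)
  → r_4 = 0.8545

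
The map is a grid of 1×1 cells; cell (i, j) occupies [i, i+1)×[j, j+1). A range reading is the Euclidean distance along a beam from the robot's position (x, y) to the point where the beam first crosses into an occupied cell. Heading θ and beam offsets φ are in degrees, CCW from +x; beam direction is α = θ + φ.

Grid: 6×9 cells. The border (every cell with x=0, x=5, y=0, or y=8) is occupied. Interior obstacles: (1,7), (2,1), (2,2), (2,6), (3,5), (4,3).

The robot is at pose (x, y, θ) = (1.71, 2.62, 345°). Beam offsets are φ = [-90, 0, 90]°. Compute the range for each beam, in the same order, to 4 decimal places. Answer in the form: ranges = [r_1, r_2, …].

beam 1: φ=-90°, α=255°
  d=(-0.2588,-0.9659)  start (1,2)  tX=2.7432 tY=0.6419  stride 1/|dx|=3.8637 1/|dy|=1.0353
    cross y-line → (1,1), t=0.6419
    cross y-line → (1,0), t=1.6771 (wall)
  → r_1 = 1.6771
beam 2: φ=0°, α=345°
  d=(0.9659,-0.2588)  start (1,2)  tX=0.3002 tY=2.3955  stride 1/|dx|=1.0353 1/|dy|=3.8637
    cross x-line → (2,2), t=0.3002 (wall)
  → r_2 = 0.3002
beam 3: φ=90°, α=75°
  d=(0.2588,0.9659)  start (1,2)  tX=1.1205 tY=0.3934  stride 1/|dx|=3.8637 1/|dy|=1.0353
    cross y-line → (1,3), t=0.3934
    cross x-line → (2,3), t=1.1205
    cross y-line → (2,4), t=1.4287
    cross y-line → (2,5), t=2.4640
    cross y-line → (2,6), t=3.4992 (wall)
  → r_3 = 3.4992

ranges = [1.6771, 0.3002, 3.4992]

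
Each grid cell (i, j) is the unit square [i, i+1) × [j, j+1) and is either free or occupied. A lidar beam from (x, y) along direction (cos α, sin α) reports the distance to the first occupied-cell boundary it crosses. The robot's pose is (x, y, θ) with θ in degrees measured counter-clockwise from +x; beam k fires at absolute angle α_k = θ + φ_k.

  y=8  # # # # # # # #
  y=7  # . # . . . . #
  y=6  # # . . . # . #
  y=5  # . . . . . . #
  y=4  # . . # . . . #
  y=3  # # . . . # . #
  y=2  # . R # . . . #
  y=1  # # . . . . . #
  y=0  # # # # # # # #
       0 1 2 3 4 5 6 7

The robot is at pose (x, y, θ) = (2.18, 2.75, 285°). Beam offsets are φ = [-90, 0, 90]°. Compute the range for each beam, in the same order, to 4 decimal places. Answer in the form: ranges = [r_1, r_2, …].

ranges = [1.2216, 1.8117, 0.8489]

beam 1: φ=-90°, α=195°
  dir = (cos 195°, sin 195°) = (-0.9659, -0.2588); from cell (2,2)
  next x-line at t=0.1863, next y-line at t=2.8978; Δt_x=1.0353, Δt_y=3.8637
    x: enter (1,2) at t=0.1863
    x: enter (0,2) at t=1.2216 ← occupied
  → r_1 = 1.2216
beam 2: φ=0°, α=285°
  dir = (cos 285°, sin 285°) = (0.2588, -0.9659); from cell (2,2)
  next x-line at t=3.1682, next y-line at t=0.7765; Δt_x=3.8637, Δt_y=1.0353
    y: enter (2,1) at t=0.7765
    y: enter (2,0) at t=1.8117 ← occupied
  → r_2 = 1.8117
beam 3: φ=90°, α=15°
  dir = (cos 15°, sin 15°) = (0.9659, 0.2588); from cell (2,2)
  next x-line at t=0.8489, next y-line at t=0.9659; Δt_x=1.0353, Δt_y=3.8637
    x: enter (3,2) at t=0.8489 ← occupied
  → r_3 = 0.8489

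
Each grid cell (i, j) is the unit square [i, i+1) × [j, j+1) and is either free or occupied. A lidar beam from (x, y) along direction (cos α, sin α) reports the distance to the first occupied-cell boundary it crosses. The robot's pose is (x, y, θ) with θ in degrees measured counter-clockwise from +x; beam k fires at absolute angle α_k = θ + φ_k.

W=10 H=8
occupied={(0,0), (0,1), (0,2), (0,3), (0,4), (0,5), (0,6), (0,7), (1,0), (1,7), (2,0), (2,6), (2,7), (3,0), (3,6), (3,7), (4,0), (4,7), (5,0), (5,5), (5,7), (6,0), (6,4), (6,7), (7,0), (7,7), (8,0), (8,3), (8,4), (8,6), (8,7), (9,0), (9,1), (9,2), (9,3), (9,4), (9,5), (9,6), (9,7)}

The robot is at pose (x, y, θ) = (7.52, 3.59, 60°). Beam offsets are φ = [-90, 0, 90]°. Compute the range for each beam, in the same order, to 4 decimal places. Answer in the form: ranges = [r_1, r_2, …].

ranges = [0.5543, 0.9600, 0.8200]

beam 1: φ=-90°, α=330°
  cosα=0.8660 sinα=-0.5000 | (7,3) | tMaxX 0.5543 tMaxY 1.1800 | tΔX 1.1547 tΔY 2.0000
    t=0.5543 [x] (8,3) — stop
  → r_1 = 0.5543
beam 2: φ=0°, α=60°
  cosα=0.5000 sinα=0.8660 | (7,3) | tMaxX 0.9600 tMaxY 0.4734 | tΔX 2.0000 tΔY 1.1547
    t=0.4734 [y] (7,4)
    t=0.9600 [x] (8,4) — stop
  → r_2 = 0.9600
beam 3: φ=90°, α=150°
  cosα=-0.8660 sinα=0.5000 | (7,3) | tMaxX 0.6004 tMaxY 0.8200 | tΔX 1.1547 tΔY 2.0000
    t=0.6004 [x] (6,3)
    t=0.8200 [y] (6,4) — stop
  → r_3 = 0.8200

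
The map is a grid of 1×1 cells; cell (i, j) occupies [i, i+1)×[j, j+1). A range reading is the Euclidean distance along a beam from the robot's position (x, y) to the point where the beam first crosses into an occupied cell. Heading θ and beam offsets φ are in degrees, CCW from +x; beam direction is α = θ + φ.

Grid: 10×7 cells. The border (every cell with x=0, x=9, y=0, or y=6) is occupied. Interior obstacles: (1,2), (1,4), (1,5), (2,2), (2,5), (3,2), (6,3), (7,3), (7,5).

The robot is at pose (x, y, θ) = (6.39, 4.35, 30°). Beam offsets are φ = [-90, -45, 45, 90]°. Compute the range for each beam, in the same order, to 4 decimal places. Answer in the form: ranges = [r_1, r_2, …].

ranges = [0.4041, 1.3523, 1.7082, 1.9053]

beam 1: φ=-90°, α=300°
  cosα=0.5000 sinα=-0.8660 | (6,4) | tMaxX 1.2200 tMaxY 0.4041 | tΔX 2.0000 tΔY 1.1547
    t=0.4041 [y] (6,3) — stop
  → r_1 = 0.4041
beam 2: φ=-45°, α=345°
  cosα=0.9659 sinα=-0.2588 | (6,4) | tMaxX 0.6315 tMaxY 1.3523 | tΔX 1.0353 tΔY 3.8637
    t=0.6315 [x] (7,4)
    t=1.3523 [y] (7,3) — stop
  → r_2 = 1.3523
beam 3: φ=45°, α=75°
  cosα=0.2588 sinα=0.9659 | (6,4) | tMaxX 2.3569 tMaxY 0.6729 | tΔX 3.8637 tΔY 1.0353
    t=0.6729 [y] (6,5)
    t=1.7082 [y] (6,6) — stop
  → r_3 = 1.7082
beam 4: φ=90°, α=120°
  cosα=-0.5000 sinα=0.8660 | (6,4) | tMaxX 0.7800 tMaxY 0.7506 | tΔX 2.0000 tΔY 1.1547
    t=0.7506 [y] (6,5)
    t=0.7800 [x] (5,5)
    t=1.9053 [y] (5,6) — stop
  → r_4 = 1.9053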